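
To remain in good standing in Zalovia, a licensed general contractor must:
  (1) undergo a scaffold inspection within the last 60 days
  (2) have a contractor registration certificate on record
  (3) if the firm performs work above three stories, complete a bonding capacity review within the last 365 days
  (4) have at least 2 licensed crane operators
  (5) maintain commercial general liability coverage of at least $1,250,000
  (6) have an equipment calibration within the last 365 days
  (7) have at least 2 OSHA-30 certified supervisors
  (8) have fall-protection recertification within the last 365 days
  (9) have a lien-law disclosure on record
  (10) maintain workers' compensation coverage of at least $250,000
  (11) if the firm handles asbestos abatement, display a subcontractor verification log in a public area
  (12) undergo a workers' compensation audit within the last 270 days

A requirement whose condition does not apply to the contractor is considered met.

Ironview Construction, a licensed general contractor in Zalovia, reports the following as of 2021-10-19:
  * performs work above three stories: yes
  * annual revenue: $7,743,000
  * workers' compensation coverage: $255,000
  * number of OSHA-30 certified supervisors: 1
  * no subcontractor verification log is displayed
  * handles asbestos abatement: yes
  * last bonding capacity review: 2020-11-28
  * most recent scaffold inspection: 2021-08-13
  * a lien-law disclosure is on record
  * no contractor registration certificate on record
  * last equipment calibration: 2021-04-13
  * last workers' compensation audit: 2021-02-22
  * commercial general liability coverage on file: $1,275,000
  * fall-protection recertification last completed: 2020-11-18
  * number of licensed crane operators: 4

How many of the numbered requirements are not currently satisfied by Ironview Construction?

1. scaffold inspection 67 days ago vs limit 60 → not met
2. contractor registration certificate absent → not met
3. condition 'performs work above three stories' holds; bonding capacity review 325 days ago vs limit 365 → met
4. licensed crane operators 4 ≥ 2 → met
5. commercial general liability coverage $1,275,000 ≥ $1,250,000 → met
6. equipment calibration 189 days ago vs limit 365 → met
7. OSHA-30 certified supervisors 1 < 2 → not met
8. fall-protection recertification 335 days ago vs limit 365 → met
9. lien-law disclosure present → met
10. workers' compensation coverage $255,000 ≥ $250,000 → met
11. condition 'handles asbestos abatement' holds; subcontractor verification log absent → not met
12. workers' compensation audit 239 days ago vs limit 270 → met
Not met: 4 of 12

4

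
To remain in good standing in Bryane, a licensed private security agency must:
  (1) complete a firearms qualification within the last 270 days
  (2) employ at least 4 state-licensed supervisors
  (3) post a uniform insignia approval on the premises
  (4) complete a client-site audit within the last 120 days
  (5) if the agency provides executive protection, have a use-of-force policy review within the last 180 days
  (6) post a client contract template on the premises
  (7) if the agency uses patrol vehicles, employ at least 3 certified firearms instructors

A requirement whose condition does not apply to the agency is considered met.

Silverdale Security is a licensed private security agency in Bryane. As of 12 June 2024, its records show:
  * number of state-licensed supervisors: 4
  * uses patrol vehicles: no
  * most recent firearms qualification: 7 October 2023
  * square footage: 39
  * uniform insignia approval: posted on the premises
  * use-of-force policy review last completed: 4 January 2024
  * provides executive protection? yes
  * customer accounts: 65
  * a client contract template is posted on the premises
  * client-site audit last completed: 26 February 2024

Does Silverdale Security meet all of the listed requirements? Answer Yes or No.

Yes

1. firearms qualification 249 days ago vs limit 270 → met
2. state-licensed supervisors 4 ≥ 4 → met
3. uniform insignia approval present → met
4. client-site audit 107 days ago vs limit 120 → met
5. condition 'provides executive protection' holds; use-of-force policy review 160 days ago vs limit 180 → met
6. client contract template present → met
7. condition 'uses patrol vehicles' does not hold → requirement n/a → met
All met.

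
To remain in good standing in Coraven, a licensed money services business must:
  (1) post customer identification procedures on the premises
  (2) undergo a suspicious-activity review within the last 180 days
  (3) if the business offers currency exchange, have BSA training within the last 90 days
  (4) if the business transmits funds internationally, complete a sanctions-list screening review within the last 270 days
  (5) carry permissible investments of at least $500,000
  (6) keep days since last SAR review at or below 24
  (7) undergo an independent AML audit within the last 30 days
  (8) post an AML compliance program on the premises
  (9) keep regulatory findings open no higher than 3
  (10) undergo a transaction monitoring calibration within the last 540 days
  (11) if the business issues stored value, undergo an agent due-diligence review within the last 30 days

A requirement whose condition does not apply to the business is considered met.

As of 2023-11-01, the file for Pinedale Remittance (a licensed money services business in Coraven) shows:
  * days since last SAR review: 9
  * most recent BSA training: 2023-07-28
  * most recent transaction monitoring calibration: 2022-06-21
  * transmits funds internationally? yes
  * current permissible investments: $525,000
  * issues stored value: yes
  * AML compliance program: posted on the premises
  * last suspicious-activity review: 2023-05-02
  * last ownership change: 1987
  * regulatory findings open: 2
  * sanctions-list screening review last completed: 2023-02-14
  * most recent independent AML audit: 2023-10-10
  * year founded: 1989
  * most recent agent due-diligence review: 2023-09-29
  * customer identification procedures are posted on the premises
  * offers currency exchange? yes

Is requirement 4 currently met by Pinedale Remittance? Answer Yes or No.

4. condition 'transmits funds internationally' holds; sanctions-list screening review 260 days ago vs limit 270 → met

Yes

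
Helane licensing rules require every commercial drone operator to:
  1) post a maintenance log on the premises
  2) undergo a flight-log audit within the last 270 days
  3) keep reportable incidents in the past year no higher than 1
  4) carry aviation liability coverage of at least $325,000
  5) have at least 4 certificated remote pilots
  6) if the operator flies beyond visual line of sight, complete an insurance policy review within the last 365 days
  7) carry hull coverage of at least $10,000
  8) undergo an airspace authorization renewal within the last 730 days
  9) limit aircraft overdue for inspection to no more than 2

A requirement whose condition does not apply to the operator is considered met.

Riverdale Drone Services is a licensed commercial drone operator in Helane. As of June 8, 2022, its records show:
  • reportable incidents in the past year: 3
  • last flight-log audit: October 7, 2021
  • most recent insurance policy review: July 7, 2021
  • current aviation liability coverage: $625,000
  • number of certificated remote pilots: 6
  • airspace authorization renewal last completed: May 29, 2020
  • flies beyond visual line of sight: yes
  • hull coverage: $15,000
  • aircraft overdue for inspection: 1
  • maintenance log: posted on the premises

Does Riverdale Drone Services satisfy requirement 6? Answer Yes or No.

Yes

6. condition 'flies beyond visual line of sight' holds; insurance policy review 336 days ago vs limit 365 → met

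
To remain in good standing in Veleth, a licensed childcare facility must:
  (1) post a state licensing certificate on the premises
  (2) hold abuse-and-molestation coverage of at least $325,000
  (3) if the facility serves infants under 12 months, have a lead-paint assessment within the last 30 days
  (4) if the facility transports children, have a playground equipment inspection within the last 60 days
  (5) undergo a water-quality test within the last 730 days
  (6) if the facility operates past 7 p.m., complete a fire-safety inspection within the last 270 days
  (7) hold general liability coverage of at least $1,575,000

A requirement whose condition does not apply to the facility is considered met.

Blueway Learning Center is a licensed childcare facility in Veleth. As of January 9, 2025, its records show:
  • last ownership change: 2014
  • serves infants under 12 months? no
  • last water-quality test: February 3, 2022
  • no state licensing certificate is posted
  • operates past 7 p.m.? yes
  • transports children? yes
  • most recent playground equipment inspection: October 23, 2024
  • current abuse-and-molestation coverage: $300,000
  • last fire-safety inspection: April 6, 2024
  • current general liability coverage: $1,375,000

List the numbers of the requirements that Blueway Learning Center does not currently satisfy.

1. state licensing certificate absent → not met
2. abuse-and-molestation coverage $300,000 < $325,000 → not met
3. condition 'serves infants under 12 months' does not hold → requirement n/a → met
4. condition 'transports children' holds; playground equipment inspection 78 days ago vs limit 60 → not met
5. water-quality test 1071 days ago vs limit 730 → not met
6. condition 'operates past 7 p.m.' holds; fire-safety inspection 278 days ago vs limit 270 → not met
7. general liability coverage $1,375,000 < $1,575,000 → not met
Not met: 1, 2, 4, 5, 6, 7

1, 2, 4, 5, 6, 7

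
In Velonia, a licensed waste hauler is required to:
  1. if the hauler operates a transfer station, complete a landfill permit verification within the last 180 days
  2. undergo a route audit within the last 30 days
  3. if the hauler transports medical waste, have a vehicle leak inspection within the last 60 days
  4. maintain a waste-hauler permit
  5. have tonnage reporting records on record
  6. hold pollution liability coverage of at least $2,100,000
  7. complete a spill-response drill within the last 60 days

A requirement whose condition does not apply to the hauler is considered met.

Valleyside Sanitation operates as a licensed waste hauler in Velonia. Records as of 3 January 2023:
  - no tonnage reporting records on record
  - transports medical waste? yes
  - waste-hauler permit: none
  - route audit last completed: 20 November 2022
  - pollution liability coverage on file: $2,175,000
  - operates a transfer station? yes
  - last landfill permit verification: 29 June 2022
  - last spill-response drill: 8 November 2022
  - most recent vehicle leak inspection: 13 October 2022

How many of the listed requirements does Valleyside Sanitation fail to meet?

5

1. condition 'operates a transfer station' holds; landfill permit verification 188 days ago vs limit 180 → not met
2. route audit 44 days ago vs limit 30 → not met
3. condition 'transports medical waste' holds; vehicle leak inspection 82 days ago vs limit 60 → not met
4. waste-hauler permit absent → not met
5. tonnage reporting records absent → not met
6. pollution liability coverage $2,175,000 ≥ $2,100,000 → met
7. spill-response drill 56 days ago vs limit 60 → met
Not met: 5 of 7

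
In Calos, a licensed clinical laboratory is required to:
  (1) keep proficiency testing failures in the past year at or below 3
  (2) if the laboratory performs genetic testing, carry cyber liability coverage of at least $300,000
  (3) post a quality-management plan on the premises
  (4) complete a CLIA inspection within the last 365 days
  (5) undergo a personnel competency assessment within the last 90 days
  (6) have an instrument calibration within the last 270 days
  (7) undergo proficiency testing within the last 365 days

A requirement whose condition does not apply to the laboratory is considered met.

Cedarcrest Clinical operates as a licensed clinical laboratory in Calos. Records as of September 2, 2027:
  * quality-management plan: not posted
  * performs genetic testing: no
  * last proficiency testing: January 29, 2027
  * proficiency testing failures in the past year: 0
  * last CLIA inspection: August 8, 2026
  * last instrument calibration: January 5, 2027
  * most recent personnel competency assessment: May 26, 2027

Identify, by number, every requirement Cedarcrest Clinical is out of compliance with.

3, 4, 5

1. proficiency testing failures in the past year 0 ≤ 3 → met
2. condition 'performs genetic testing' does not hold → requirement n/a → met
3. quality-management plan absent → not met
4. CLIA inspection 390 days ago vs limit 365 → not met
5. personnel competency assessment 99 days ago vs limit 90 → not met
6. instrument calibration 240 days ago vs limit 270 → met
7. proficiency testing 216 days ago vs limit 365 → met
Not met: 3, 4, 5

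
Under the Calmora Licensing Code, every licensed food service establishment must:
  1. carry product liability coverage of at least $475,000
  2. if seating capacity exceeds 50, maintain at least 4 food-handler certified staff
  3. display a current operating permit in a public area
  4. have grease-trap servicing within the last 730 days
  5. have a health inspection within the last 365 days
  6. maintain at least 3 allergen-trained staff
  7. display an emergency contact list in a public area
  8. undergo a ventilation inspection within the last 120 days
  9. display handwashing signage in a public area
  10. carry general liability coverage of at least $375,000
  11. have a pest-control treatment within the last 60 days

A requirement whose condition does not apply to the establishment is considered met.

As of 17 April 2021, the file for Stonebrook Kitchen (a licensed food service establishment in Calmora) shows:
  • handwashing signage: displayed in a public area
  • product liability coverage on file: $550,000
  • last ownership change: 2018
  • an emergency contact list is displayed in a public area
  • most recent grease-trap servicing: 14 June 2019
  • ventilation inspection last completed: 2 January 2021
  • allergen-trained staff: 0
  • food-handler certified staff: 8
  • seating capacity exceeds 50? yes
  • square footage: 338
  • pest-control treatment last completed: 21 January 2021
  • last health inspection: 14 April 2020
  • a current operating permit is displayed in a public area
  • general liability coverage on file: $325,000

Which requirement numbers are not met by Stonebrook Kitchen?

5, 6, 10, 11

1. product liability coverage $550,000 ≥ $475,000 → met
2. condition 'seating capacity exceeds 50' holds; food-handler certified staff 8 ≥ 4 → met
3. current operating permit present → met
4. grease-trap servicing 673 days ago vs limit 730 → met
5. health inspection 368 days ago vs limit 365 → not met
6. allergen-trained staff 0 < 3 → not met
7. emergency contact list present → met
8. ventilation inspection 105 days ago vs limit 120 → met
9. handwashing signage present → met
10. general liability coverage $325,000 < $375,000 → not met
11. pest-control treatment 86 days ago vs limit 60 → not met
Not met: 5, 6, 10, 11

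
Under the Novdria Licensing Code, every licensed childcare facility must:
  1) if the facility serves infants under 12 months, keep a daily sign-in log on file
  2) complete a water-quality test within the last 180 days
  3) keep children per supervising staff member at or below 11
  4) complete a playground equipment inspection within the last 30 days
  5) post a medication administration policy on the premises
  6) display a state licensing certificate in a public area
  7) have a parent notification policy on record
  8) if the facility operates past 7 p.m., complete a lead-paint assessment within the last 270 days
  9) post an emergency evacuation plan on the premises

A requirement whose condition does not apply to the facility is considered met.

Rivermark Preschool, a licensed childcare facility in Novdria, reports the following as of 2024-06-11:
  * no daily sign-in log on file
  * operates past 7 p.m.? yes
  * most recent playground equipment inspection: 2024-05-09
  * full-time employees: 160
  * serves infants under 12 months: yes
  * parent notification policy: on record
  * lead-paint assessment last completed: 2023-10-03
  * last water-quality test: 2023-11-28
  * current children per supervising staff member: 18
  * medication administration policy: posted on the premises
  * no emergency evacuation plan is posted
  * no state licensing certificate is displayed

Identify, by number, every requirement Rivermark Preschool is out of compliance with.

1. condition 'serves infants under 12 months' holds; daily sign-in log absent → not met
2. water-quality test 196 days ago vs limit 180 → not met
3. children per supervising staff member 18 > 11 → not met
4. playground equipment inspection 33 days ago vs limit 30 → not met
5. medication administration policy present → met
6. state licensing certificate absent → not met
7. parent notification policy present → met
8. condition 'operates past 7 p.m.' holds; lead-paint assessment 252 days ago vs limit 270 → met
9. emergency evacuation plan absent → not met
Not met: 1, 2, 3, 4, 6, 9

1, 2, 3, 4, 6, 9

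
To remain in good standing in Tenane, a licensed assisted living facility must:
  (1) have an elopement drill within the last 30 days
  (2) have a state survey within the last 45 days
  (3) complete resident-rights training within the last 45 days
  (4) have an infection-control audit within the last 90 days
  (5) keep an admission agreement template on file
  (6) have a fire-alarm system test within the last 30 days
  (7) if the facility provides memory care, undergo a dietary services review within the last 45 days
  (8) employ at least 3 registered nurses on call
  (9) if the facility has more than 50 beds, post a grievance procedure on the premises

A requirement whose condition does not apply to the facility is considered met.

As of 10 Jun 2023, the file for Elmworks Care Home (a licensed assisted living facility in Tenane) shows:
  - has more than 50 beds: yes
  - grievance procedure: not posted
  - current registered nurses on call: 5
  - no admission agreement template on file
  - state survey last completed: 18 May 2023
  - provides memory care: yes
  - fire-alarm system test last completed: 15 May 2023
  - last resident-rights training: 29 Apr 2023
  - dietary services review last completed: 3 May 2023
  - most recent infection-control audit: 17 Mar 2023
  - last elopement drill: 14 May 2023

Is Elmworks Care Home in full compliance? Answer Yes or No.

No

1. elopement drill 27 days ago vs limit 30 → met
2. state survey 23 days ago vs limit 45 → met
3. resident-rights training 42 days ago vs limit 45 → met
4. infection-control audit 85 days ago vs limit 90 → met
5. admission agreement template absent → not met
6. fire-alarm system test 26 days ago vs limit 30 → met
7. condition 'provides memory care' holds; dietary services review 38 days ago vs limit 45 → met
8. registered nurses on call 5 ≥ 3 → met
9. condition 'has more than 50 beds' holds; grievance procedure absent → not met
Not met: 5, 9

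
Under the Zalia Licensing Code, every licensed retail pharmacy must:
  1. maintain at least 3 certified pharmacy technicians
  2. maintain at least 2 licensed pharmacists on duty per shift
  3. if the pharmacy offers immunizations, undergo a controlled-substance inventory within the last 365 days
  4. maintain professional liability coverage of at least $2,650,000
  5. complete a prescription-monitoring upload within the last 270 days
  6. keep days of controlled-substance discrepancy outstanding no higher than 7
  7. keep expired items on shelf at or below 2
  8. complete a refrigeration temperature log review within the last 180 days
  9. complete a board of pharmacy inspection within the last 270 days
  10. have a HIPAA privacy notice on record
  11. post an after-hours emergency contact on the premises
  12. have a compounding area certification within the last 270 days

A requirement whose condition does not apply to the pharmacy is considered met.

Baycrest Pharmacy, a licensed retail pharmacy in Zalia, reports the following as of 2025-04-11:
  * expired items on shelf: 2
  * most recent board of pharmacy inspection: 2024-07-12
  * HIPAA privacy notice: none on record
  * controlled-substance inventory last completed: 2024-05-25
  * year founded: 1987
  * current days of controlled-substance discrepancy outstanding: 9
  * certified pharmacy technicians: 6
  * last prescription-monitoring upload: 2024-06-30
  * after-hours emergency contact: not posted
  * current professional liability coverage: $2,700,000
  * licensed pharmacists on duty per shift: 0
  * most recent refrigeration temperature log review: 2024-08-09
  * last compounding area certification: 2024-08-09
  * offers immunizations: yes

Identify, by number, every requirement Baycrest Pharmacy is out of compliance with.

2, 5, 6, 8, 9, 10, 11

1. certified pharmacy technicians 6 ≥ 3 → met
2. licensed pharmacists on duty per shift 0 < 2 → not met
3. condition 'offers immunizations' holds; controlled-substance inventory 321 days ago vs limit 365 → met
4. professional liability coverage $2,700,000 ≥ $2,650,000 → met
5. prescription-monitoring upload 285 days ago vs limit 270 → not met
6. days of controlled-substance discrepancy outstanding 9 > 7 → not met
7. expired items on shelf 2 ≤ 2 → met
8. refrigeration temperature log review 245 days ago vs limit 180 → not met
9. board of pharmacy inspection 273 days ago vs limit 270 → not met
10. HIPAA privacy notice absent → not met
11. after-hours emergency contact absent → not met
12. compounding area certification 245 days ago vs limit 270 → met
Not met: 2, 5, 6, 8, 9, 10, 11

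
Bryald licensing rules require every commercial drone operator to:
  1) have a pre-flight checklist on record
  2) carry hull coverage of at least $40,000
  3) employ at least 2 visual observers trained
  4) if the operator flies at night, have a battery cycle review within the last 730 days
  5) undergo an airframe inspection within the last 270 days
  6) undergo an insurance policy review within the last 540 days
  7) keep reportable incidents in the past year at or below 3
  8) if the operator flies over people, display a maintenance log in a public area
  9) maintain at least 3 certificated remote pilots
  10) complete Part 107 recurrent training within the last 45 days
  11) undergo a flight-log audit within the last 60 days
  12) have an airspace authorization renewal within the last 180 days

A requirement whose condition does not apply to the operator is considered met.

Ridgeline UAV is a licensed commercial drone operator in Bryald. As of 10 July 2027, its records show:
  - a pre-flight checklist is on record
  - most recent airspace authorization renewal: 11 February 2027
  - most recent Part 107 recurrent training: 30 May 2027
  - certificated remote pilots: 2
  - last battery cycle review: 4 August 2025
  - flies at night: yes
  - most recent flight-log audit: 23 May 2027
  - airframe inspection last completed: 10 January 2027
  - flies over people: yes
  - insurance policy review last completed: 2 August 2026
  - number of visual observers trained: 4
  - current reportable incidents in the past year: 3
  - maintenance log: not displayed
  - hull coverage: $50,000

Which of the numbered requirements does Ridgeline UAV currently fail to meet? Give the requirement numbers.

8, 9

1. pre-flight checklist present → met
2. hull coverage $50,000 ≥ $40,000 → met
3. visual observers trained 4 ≥ 2 → met
4. condition 'flies at night' holds; battery cycle review 705 days ago vs limit 730 → met
5. airframe inspection 181 days ago vs limit 270 → met
6. insurance policy review 342 days ago vs limit 540 → met
7. reportable incidents in the past year 3 ≤ 3 → met
8. condition 'flies over people' holds; maintenance log absent → not met
9. certificated remote pilots 2 < 3 → not met
10. Part 107 recurrent training 41 days ago vs limit 45 → met
11. flight-log audit 48 days ago vs limit 60 → met
12. airspace authorization renewal 149 days ago vs limit 180 → met
Not met: 8, 9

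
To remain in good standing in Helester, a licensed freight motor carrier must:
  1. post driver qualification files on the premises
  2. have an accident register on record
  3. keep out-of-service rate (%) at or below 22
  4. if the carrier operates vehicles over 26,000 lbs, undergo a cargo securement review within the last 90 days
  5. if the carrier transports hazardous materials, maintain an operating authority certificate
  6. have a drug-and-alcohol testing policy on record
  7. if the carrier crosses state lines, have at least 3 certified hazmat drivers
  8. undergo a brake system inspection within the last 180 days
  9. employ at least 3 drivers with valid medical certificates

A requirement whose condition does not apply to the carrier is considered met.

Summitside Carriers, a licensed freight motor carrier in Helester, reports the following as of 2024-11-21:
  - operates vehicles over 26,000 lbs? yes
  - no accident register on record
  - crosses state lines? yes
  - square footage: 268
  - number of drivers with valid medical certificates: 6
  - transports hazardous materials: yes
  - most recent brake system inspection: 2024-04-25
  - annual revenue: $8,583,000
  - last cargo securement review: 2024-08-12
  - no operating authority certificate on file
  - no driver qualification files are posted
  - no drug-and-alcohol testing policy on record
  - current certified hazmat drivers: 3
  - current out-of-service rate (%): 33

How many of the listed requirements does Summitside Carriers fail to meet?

1. driver qualification files absent → not met
2. accident register absent → not met
3. out-of-service rate (%) 33 > 22 → not met
4. condition 'operates vehicles over 26,000 lbs' holds; cargo securement review 101 days ago vs limit 90 → not met
5. condition 'transports hazardous materials' holds; operating authority certificate absent → not met
6. drug-and-alcohol testing policy absent → not met
7. condition 'crosses state lines' holds; certified hazmat drivers 3 ≥ 3 → met
8. brake system inspection 210 days ago vs limit 180 → not met
9. drivers with valid medical certificates 6 ≥ 3 → met
Not met: 7 of 9

7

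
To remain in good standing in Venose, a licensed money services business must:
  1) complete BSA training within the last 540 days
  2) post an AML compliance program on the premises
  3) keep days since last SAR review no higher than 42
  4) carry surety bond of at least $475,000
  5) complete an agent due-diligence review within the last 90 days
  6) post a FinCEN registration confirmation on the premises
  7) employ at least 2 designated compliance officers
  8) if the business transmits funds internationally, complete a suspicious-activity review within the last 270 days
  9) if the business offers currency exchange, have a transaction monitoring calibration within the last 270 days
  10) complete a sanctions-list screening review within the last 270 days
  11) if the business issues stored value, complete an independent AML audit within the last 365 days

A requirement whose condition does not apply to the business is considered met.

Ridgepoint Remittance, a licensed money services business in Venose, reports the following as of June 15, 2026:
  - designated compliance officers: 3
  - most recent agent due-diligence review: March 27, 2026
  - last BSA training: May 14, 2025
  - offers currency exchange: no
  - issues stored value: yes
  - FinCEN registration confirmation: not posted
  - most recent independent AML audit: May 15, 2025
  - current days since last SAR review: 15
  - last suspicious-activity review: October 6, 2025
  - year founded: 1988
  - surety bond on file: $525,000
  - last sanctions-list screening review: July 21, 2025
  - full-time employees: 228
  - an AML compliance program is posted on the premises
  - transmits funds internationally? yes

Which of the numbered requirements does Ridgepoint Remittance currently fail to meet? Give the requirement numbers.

6, 10, 11

1. BSA training 397 days ago vs limit 540 → met
2. AML compliance program present → met
3. days since last SAR review 15 ≤ 42 → met
4. surety bond $525,000 ≥ $475,000 → met
5. agent due-diligence review 80 days ago vs limit 90 → met
6. FinCEN registration confirmation absent → not met
7. designated compliance officers 3 ≥ 2 → met
8. condition 'transmits funds internationally' holds; suspicious-activity review 252 days ago vs limit 270 → met
9. condition 'offers currency exchange' does not hold → requirement n/a → met
10. sanctions-list screening review 329 days ago vs limit 270 → not met
11. condition 'issues stored value' holds; independent AML audit 396 days ago vs limit 365 → not met
Not met: 6, 10, 11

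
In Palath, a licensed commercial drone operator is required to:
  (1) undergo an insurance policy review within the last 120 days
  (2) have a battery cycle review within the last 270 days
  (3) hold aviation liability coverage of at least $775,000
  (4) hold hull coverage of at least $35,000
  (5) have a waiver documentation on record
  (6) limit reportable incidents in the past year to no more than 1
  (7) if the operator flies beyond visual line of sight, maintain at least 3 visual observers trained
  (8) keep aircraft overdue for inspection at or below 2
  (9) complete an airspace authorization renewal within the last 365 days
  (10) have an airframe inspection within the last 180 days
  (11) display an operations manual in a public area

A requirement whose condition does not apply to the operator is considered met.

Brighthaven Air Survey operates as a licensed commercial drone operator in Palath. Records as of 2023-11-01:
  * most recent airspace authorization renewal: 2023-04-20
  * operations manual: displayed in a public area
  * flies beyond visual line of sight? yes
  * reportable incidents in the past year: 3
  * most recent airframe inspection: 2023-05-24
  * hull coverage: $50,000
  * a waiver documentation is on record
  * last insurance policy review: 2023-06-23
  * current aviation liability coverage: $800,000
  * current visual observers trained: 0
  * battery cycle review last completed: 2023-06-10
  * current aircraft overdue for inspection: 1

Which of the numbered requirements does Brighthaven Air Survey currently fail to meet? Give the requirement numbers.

1, 6, 7

1. insurance policy review 131 days ago vs limit 120 → not met
2. battery cycle review 144 days ago vs limit 270 → met
3. aviation liability coverage $800,000 ≥ $775,000 → met
4. hull coverage $50,000 ≥ $35,000 → met
5. waiver documentation present → met
6. reportable incidents in the past year 3 > 1 → not met
7. condition 'flies beyond visual line of sight' holds; visual observers trained 0 < 3 → not met
8. aircraft overdue for inspection 1 ≤ 2 → met
9. airspace authorization renewal 195 days ago vs limit 365 → met
10. airframe inspection 161 days ago vs limit 180 → met
11. operations manual present → met
Not met: 1, 6, 7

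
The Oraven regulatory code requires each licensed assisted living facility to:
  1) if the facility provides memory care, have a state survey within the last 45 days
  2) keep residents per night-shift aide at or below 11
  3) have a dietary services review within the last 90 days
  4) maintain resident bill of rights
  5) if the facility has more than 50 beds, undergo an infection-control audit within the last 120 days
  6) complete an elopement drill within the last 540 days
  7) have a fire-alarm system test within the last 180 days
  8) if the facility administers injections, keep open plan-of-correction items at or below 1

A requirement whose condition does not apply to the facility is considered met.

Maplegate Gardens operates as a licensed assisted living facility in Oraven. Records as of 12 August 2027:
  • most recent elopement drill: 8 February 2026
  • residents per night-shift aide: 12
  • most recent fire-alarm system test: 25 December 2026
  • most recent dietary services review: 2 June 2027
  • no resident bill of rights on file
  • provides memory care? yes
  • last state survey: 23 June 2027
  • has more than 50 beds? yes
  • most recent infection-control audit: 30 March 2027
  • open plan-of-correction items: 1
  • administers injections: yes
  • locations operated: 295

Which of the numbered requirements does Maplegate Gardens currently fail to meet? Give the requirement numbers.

1, 2, 4, 5, 6, 7

1. condition 'provides memory care' holds; state survey 50 days ago vs limit 45 → not met
2. residents per night-shift aide 12 > 11 → not met
3. dietary services review 71 days ago vs limit 90 → met
4. resident bill of rights absent → not met
5. condition 'has more than 50 beds' holds; infection-control audit 135 days ago vs limit 120 → not met
6. elopement drill 550 days ago vs limit 540 → not met
7. fire-alarm system test 230 days ago vs limit 180 → not met
8. condition 'administers injections' holds; open plan-of-correction items 1 ≤ 1 → met
Not met: 1, 2, 4, 5, 6, 7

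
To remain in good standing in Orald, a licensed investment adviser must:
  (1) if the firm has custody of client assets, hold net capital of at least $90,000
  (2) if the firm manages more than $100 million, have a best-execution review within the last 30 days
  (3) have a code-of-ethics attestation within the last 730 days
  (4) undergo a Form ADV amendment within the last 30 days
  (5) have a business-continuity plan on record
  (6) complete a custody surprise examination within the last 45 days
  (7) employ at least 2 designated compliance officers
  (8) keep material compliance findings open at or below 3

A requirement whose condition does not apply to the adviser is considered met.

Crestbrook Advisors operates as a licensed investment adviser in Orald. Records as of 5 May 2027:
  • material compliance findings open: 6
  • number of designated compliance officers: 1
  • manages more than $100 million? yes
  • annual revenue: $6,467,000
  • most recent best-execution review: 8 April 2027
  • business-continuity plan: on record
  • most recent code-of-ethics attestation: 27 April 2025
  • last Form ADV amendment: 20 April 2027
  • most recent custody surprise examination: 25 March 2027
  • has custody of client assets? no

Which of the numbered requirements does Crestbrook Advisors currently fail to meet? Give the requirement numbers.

1. condition 'has custody of client assets' does not hold → requirement n/a → met
2. condition 'manages more than $100 million' holds; best-execution review 27 days ago vs limit 30 → met
3. code-of-ethics attestation 738 days ago vs limit 730 → not met
4. Form ADV amendment 15 days ago vs limit 30 → met
5. business-continuity plan present → met
6. custody surprise examination 41 days ago vs limit 45 → met
7. designated compliance officers 1 < 2 → not met
8. material compliance findings open 6 > 3 → not met
Not met: 3, 7, 8

3, 7, 8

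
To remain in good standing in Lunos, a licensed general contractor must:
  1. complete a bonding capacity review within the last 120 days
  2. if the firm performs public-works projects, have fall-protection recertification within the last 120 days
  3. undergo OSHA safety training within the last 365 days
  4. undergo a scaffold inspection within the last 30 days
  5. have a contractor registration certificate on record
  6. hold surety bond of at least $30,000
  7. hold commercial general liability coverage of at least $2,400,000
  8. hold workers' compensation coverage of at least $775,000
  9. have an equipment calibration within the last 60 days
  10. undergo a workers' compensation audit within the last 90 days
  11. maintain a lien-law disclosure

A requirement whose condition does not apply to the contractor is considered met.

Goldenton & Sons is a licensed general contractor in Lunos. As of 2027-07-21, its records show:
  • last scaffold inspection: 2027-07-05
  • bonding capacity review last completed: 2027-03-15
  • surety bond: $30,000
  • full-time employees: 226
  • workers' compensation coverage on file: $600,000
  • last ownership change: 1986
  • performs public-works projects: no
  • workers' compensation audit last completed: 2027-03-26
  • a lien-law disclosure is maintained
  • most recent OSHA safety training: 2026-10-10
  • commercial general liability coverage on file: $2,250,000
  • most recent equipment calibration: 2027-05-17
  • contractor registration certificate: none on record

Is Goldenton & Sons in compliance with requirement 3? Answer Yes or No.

Yes

3. OSHA safety training 284 days ago vs limit 365 → met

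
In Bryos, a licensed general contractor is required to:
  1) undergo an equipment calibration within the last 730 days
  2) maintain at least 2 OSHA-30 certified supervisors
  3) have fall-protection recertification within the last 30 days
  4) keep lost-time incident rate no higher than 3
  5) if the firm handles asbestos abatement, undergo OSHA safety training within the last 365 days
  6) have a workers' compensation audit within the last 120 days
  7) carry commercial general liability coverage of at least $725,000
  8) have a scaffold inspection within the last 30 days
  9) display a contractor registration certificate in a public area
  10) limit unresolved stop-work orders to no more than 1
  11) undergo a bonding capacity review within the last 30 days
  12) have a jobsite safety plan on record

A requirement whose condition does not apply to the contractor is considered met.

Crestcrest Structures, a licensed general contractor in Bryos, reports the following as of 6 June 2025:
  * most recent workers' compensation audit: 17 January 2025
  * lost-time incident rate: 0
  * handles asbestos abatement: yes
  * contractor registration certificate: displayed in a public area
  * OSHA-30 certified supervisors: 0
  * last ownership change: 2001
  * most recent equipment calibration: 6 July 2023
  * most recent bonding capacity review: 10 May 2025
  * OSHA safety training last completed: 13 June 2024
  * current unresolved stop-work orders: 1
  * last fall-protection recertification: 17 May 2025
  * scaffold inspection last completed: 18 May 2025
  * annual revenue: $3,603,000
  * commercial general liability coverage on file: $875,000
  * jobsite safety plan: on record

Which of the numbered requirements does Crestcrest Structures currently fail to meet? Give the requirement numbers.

2, 6

1. equipment calibration 701 days ago vs limit 730 → met
2. OSHA-30 certified supervisors 0 < 2 → not met
3. fall-protection recertification 20 days ago vs limit 30 → met
4. lost-time incident rate 0 ≤ 3 → met
5. condition 'handles asbestos abatement' holds; OSHA safety training 358 days ago vs limit 365 → met
6. workers' compensation audit 140 days ago vs limit 120 → not met
7. commercial general liability coverage $875,000 ≥ $725,000 → met
8. scaffold inspection 19 days ago vs limit 30 → met
9. contractor registration certificate present → met
10. unresolved stop-work orders 1 ≤ 1 → met
11. bonding capacity review 27 days ago vs limit 30 → met
12. jobsite safety plan present → met
Not met: 2, 6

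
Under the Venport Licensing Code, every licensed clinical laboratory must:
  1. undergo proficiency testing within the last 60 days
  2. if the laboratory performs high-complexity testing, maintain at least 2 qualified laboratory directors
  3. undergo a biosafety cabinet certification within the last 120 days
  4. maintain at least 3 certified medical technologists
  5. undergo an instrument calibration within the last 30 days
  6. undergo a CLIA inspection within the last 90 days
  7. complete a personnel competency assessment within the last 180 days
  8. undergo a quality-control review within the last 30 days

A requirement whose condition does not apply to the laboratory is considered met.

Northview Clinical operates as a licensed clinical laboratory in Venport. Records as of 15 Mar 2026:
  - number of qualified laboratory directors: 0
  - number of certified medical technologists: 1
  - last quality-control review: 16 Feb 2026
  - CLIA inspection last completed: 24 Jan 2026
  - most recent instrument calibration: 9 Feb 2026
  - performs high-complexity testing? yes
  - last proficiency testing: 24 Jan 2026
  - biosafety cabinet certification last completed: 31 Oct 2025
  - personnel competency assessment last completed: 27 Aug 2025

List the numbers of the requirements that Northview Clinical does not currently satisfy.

2, 3, 4, 5, 7

1. proficiency testing 50 days ago vs limit 60 → met
2. condition 'performs high-complexity testing' holds; qualified laboratory directors 0 < 2 → not met
3. biosafety cabinet certification 135 days ago vs limit 120 → not met
4. certified medical technologists 1 < 3 → not met
5. instrument calibration 34 days ago vs limit 30 → not met
6. CLIA inspection 50 days ago vs limit 90 → met
7. personnel competency assessment 200 days ago vs limit 180 → not met
8. quality-control review 27 days ago vs limit 30 → met
Not met: 2, 3, 4, 5, 7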